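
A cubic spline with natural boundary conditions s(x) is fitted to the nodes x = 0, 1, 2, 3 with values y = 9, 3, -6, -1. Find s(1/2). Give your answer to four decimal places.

With M_i denoting the second derivative at x_i, h_i = 1, 1, 1, and Δ_i = (y_(i+1) − y_i)/h_i = -6, -9, 5:
  1·M_0 + 4·M_1 + 1·M_2 = 6(Δ_1 - Δ_0) = -18
  1·M_1 + 4·M_2 + 1·M_3 = 6(Δ_2 - Δ_1) = 84
Natural end conditions: M_0 = M_3 = 0.
Solving the tridiagonal system: M_0 = 0, M_1 = -52/5, M_2 = 118/5, M_3 = 0.
On [0, 1], s(x) = 9 - 64/15·x + 0·x² - 26/15·x³.
With x = 1/2: s(1/2) = 133/20.

6.6500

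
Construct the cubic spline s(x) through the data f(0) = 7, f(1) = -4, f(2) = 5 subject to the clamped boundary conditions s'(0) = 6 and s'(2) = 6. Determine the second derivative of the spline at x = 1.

Write m_i for s''(x_i). With h_i = 1, 1 and divided differences Δ_i = -11, 9, the continuity of s' gives the tridiagonal system
  1·m_0 + 4·m_1 + 1·m_2 = 6(Δ_1 - Δ_0) = 120
Clamped end conditions give two more equations: 2h_0·m_0 + h_0·m_1 = 6(Δ_0 - s'(0)) = -102 and h_1·m_1 + 2h_1·m_2 = 6(s'(2) - Δ_1) = -18.
Solving: m_0 = -81, m_1 = 60, m_2 = -39.

60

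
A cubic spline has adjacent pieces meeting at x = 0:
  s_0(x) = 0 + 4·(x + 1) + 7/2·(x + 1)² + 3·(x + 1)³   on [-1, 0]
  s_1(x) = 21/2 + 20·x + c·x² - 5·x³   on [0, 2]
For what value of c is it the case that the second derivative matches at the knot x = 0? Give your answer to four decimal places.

s_0''(x) = 7 + 18·(x + 1), so s_0''(0) = 25. On the right, s_1''(0) = 2c, so c = 25/2.

12.5000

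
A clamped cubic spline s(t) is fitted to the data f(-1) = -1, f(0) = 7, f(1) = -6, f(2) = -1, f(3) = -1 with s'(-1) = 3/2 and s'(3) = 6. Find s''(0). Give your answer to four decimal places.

Write M_i for s''(x_i). With h_i = 1, 1, 1, 1 and divided differences Δ_i = 8, -13, 5, 0, the continuity of s' gives the tridiagonal system
  1·M_0 + 4·M_1 + 1·M_2 = 6(Δ_1 - Δ_0) = -126
  1·M_1 + 4·M_2 + 1·M_3 = 6(Δ_2 - Δ_1) = 108
  1·M_2 + 4·M_3 + 1·M_4 = 6(Δ_3 - Δ_2) = -30
Clamped end conditions give two more equations: 2h_0·M_0 + h_0·M_1 = 6(Δ_0 - s'(-1)) = 39 and h_3·M_3 + 2h_3·M_4 = 6(s'(3) - Δ_3) = 36.
Solving: M_0 = 2637/56, M_1 = -1545/28, M_2 = 381/8, M_3 = -765/28, M_4 = 1773/56.

-55.1786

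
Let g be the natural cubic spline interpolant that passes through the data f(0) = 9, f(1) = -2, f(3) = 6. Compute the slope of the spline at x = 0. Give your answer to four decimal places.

-13.5000

With M_i denoting the second derivative at x_i, h_i = 1, 2, and Δ_i = (y_(i+1) − y_i)/h_i = -11, 4:
  1·M_0 + 6·M_1 + 2·M_2 = 6(Δ_1 - Δ_0) = 90
Natural end conditions: M_0 = M_2 = 0.
Solving: M_0 = 0, M_1 = 15, M_2 = 0.
On [0, 1], g'(x) = b_0 + 2c_0·x + 3d_0·x² with b_0 = Δ_0 - h_0(2M_0 + M_1)/6 = -27/2, c_0 = M_0/2 = 0, d_0 = (M_1 - M_0)/(6h_0) = 5/2. So g'(0) = -27/2.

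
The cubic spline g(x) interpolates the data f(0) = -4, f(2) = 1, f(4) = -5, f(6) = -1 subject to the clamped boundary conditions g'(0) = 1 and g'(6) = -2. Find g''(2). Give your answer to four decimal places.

-7.7000

Write m_i for g''(x_i). With h_i = 2, 2, 2 and divided differences Δ_i = 5/2, -3, 2, the continuity of g' gives the tridiagonal system
  2·m_0 + 8·m_1 + 2·m_2 = 6(Δ_1 - Δ_0) = -33
  2·m_1 + 8·m_2 + 2·m_3 = 6(Δ_2 - Δ_1) = 30
Clamped end conditions give two more equations: 2h_0·m_0 + h_0·m_1 = 6(Δ_0 - g'(0)) = 9 and h_2·m_2 + 2h_2·m_3 = 6(g'(6) - Δ_2) = -24.
Solving the tridiagonal system: m_0 = 61/10, m_1 = -77/10, m_2 = 41/5, m_3 = -101/10.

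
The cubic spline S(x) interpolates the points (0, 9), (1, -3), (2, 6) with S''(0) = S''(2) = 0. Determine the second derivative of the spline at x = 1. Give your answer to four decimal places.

Put σ_i = S'' at the i-th knot. Here h = (1, 1) and Δ = (-12, 9), so the interior equations h_(i-1)·σ_(i-1) + 2(h_(i-1)+h_i)·σ_i + h_i·σ_(i+1) = 6(Δ_i − Δ_(i-1)) read
  1·σ_0 + 4·σ_1 + 1·σ_2 = 6(Δ_1 - Δ_0) = 126
Natural end conditions: σ_0 = σ_2 = 0.
Solving the tridiagonal system: σ_0 = 0, σ_1 = 63/2, σ_2 = 0.

31.5000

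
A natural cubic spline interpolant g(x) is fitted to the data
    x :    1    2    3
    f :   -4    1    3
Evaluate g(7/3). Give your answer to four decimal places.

Write M_i for g''(x_i). With h_i = 1, 1 and divided differences Δ_i = 5, 2, the continuity of g' gives the tridiagonal system
  1·M_0 + 4·M_1 + 1·M_2 = 6(Δ_1 - Δ_0) = -18
Natural end conditions: M_0 = M_2 = 0.
Solving the tridiagonal system: M_0 = 0, M_1 = -9/2, M_2 = 0.
On [2, 3], g(x) = 1 + 7/2·(x - 2) - 9/4·(x - 2)² + 3/4·(x - 2)³.
With (x - 2) = 1/3: g(7/3) = 35/18.

1.9444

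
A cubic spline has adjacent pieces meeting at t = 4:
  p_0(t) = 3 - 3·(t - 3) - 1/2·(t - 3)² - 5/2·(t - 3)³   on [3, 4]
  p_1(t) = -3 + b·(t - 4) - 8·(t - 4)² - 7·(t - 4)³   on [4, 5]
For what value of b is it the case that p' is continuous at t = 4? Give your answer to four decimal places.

-11.5000

p_0'(t) = -3 - 1·(t - 3) - 15/2·(t - 3)², so p_0'(4) = -23/2. On the right, p_1'(4) = b, so b = -23/2.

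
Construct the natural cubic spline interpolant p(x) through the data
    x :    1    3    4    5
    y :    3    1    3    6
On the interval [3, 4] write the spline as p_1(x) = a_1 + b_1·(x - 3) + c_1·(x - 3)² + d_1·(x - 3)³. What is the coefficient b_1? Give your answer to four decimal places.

Put m_i = p'' at the i-th knot. Here h = (2, 1, 1) and Δ = (-1, 2, 3), so the interior equations h_(i-1)·m_(i-1) + 2(h_(i-1)+h_i)·m_i + h_i·m_(i+1) = 6(Δ_i − Δ_(i-1)) read
  2·m_0 + 6·m_1 + 1·m_2 = 6(Δ_1 - Δ_0) = 18
  1·m_1 + 4·m_2 + 1·m_3 = 6(Δ_2 - Δ_1) = 6
Natural end conditions: m_0 = m_3 = 0.
Hence m_0 = 0, m_1 = 66/23, m_2 = 18/23, m_3 = 0.
On [3, 4], with p_1(x) = a_1 + b_1·(x - 3) + c_1·(x - 3)² + d_1·(x - 3)³: c_1 = m_1/2 = 33/23, d_1 = (m_2 - m_1)/(6h_1) = -8/23, b_1 = Δ_1 - h_1(2m_1 + m_2)/6 = 21/23.

0.9130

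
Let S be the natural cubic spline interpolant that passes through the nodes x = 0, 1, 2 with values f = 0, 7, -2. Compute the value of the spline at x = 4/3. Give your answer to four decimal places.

5.4815

Put M_i = S'' at the i-th knot. Here h = (1, 1) and Δ = (7, -9), so the interior equations h_(i-1)·M_(i-1) + 2(h_(i-1)+h_i)·M_i + h_i·M_(i+1) = 6(Δ_i − Δ_(i-1)) read
  1·M_0 + 4·M_1 + 1·M_2 = 6(Δ_1 - Δ_0) = -96
Natural end conditions: M_0 = M_2 = 0.
Forward elimination and back-substitution give M_0 = 0, M_1 = -24, M_2 = 0.
On [1, 2], S(x) = 7 - 1·(x - 1) - 12·(x - 1)² + 4·(x - 1)³.
With (x - 1) = 1/3: S(4/3) = 148/27.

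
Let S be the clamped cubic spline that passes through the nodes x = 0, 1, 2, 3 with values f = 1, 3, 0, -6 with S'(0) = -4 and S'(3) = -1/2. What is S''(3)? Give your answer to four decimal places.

Write M_i for S''(x_i). With h_i = 1, 1, 1 and divided differences Δ_i = 2, -3, -6, the continuity of S' gives the tridiagonal system
  1·M_0 + 4·M_1 + 1·M_2 = 6(Δ_1 - Δ_0) = -30
  1·M_1 + 4·M_2 + 1·M_3 = 6(Δ_2 - Δ_1) = -18
Clamped end conditions give two more equations: 2h_0·M_0 + h_0·M_1 = 6(Δ_0 - S'(0)) = 36 and h_2·M_2 + 2h_2·M_3 = 6(S'(3) - Δ_2) = 33.
Forward elimination and back-substitution give M_0 = 359/15, M_1 = -178/15, M_2 = -97/15, M_3 = 296/15.

19.7333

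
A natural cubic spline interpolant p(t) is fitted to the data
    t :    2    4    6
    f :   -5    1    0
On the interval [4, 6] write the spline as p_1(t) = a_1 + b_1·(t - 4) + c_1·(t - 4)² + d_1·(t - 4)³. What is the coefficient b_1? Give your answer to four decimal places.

Let M_i = p''(x_i). Step sizes h_i = 2, 2; slopes of the chords Δ_i = (y_(i+1) - y_i)/h_i = 3, -1/2.
  2·M_0 + 8·M_1 + 2·M_2 = 6(Δ_1 - Δ_0) = -21
Natural end conditions: M_0 = M_2 = 0.
Hence M_0 = 0, M_1 = -21/8, M_2 = 0.
On [4, 6], with p_1(t) = a_1 + b_1·(t - 4) + c_1·(t - 4)² + d_1·(t - 4)³: c_1 = M_1/2 = -21/16, d_1 = (M_2 - M_1)/(6h_1) = 7/32, b_1 = Δ_1 - h_1(2M_1 + M_2)/6 = 5/4.

1.2500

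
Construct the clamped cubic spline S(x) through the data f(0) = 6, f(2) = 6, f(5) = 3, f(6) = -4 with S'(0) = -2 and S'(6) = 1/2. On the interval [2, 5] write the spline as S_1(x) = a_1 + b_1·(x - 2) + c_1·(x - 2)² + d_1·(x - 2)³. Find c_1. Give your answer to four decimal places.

Put M_i = S'' at the i-th knot. Here h = (2, 3, 1) and Δ = (0, -1, -7), so the interior equations h_(i-1)·M_(i-1) + 2(h_(i-1)+h_i)·M_i + h_i·M_(i+1) = 6(Δ_i − Δ_(i-1)) read
  2·M_0 + 10·M_1 + 3·M_2 = 6(Δ_1 - Δ_0) = -6
  3·M_1 + 8·M_2 + 1·M_3 = 6(Δ_2 - Δ_1) = -36
Clamped end conditions give two more equations: 2h_0·M_0 + h_0·M_1 = 6(Δ_0 - S'(0)) = 12 and h_2·M_2 + 2h_2·M_3 = 6(S'(6) - Δ_2) = 45.
Forward elimination and back-substitution give M_0 = 59/26, M_1 = 19/13, M_2 = -109/13, M_3 = 347/13.
On [2, 5], with S_1(x) = a_1 + b_1·(x - 2) + c_1·(x - 2)² + d_1·(x - 2)³: c_1 = M_1/2 = 19/26, d_1 = (M_2 - M_1)/(6h_1) = -64/117, b_1 = Δ_1 - h_1(2M_1 + M_2)/6 = 45/26.

0.7308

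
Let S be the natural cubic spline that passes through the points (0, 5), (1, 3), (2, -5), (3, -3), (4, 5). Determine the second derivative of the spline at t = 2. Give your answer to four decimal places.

Write m_i for S''(x_i). With h_i = 1, 1, 1, 1 and divided differences Δ_i = -2, -8, 2, 8, the continuity of S' gives the tridiagonal system
  1·m_0 + 4·m_1 + 1·m_2 = 6(Δ_1 - Δ_0) = -36
  1·m_1 + 4·m_2 + 1·m_3 = 6(Δ_2 - Δ_1) = 60
  1·m_2 + 4·m_3 + 1·m_4 = 6(Δ_3 - Δ_2) = 36
Natural end conditions: m_0 = m_4 = 0.
Solving the tridiagonal system: m_0 = 0, m_1 = -93/7, m_2 = 120/7, m_3 = 33/7, m_4 = 0.

17.1429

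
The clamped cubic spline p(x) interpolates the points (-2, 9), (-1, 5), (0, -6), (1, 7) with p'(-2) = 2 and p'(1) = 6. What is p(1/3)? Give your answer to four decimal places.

Write M_i for p''(x_i). With h_i = 1, 1, 1 and divided differences Δ_i = -4, -11, 13, the continuity of p' gives the tridiagonal system
  1·M_0 + 4·M_1 + 1·M_2 = 6(Δ_1 - Δ_0) = -42
  1·M_1 + 4·M_2 + 1·M_3 = 6(Δ_2 - Δ_1) = 144
Clamped end conditions give two more equations: 2h_0·M_0 + h_0·M_1 = 6(Δ_0 - p'(-2)) = -36 and h_2·M_2 + 2h_2·M_3 = 6(p'(1) - Δ_2) = -42.
Hence M_0 = -104/15, M_1 = -332/15, M_2 = 802/15, M_3 = -716/15.
On [0, 1], p(x) = -6 + 47/15·x + 401/15·x² - 253/15·x³.
With x = 1/3: p(1/3) = -1057/405.

-2.6099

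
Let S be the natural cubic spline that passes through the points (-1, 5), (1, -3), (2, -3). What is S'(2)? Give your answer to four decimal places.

0.6667

Write M_i for S''(x_i). With h_i = 2, 1 and divided differences Δ_i = -4, 0, the continuity of S' gives the tridiagonal system
  2·M_0 + 6·M_1 + 1·M_2 = 6(Δ_1 - Δ_0) = 24
Natural end conditions: M_0 = M_2 = 0.
Forward elimination and back-substitution give M_0 = 0, M_1 = 4, M_2 = 0.
On [1, 2], S'(x) = b_1 + 2c_1·(x - 1) + 3d_1·(x - 1)² with b_1 = Δ_1 - h_1(2M_1 + M_2)/6 = -4/3, c_1 = M_1/2 = 2, d_1 = (M_2 - M_1)/(6h_1) = -2/3. So S'(2) = 2/3.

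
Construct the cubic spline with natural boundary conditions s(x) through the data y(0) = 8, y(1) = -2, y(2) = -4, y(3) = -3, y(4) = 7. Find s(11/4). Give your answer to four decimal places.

Write M_i for s''(x_i). With h_i = 1, 1, 1, 1 and divided differences Δ_i = -10, -2, 1, 10, the continuity of s' gives the tridiagonal system
  1·M_0 + 4·M_1 + 1·M_2 = 6(Δ_1 - Δ_0) = 48
  1·M_1 + 4·M_2 + 1·M_3 = 6(Δ_2 - Δ_1) = 18
  1·M_2 + 4·M_3 + 1·M_4 = 6(Δ_3 - Δ_2) = 54
Natural end conditions: M_0 = M_4 = 0.
Solving: M_0 = 0, M_1 = 351/28, M_2 = -15/7, M_3 = 393/28, M_4 = 0.
On [2, 3], s(x) = -4 - 5/8·(x - 2) - 15/14·(x - 2)² + 151/56·(x - 2)³.
With (x - 2) = 3/4: s(11/4) = -14099/3584.

-3.9339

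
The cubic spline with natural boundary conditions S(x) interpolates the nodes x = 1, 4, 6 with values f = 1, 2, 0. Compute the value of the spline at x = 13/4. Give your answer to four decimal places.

With σ_i denoting the second derivative at x_i, h_i = 3, 2, and Δ_i = (y_(i+1) − y_i)/h_i = 1/3, -1:
  3·σ_0 + 10·σ_1 + 2·σ_2 = 6(Δ_1 - Δ_0) = -8
Natural end conditions: σ_0 = σ_2 = 0.
Forward elimination and back-substitution give σ_0 = 0, σ_1 = -4/5, σ_2 = 0.
On [1, 4], S(x) = 1 + 11/15·(x - 1) + 0·(x - 1)² - 2/45·(x - 1)³.
With (x - 1) = 9/4: S(13/4) = 343/160.

2.1438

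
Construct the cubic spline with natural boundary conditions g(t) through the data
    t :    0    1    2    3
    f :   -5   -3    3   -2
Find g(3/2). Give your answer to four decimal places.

0.5250

Write M_i for g''(x_i). With h_i = 1, 1, 1 and divided differences Δ_i = 2, 6, -5, the continuity of g' gives the tridiagonal system
  1·M_0 + 4·M_1 + 1·M_2 = 6(Δ_1 - Δ_0) = 24
  1·M_1 + 4·M_2 + 1·M_3 = 6(Δ_2 - Δ_1) = -66
Natural end conditions: M_0 = M_3 = 0.
Solving the tridiagonal system: M_0 = 0, M_1 = 54/5, M_2 = -96/5, M_3 = 0.
On [1, 2], g(t) = -3 + 28/5·(t - 1) + 27/5·(t - 1)² - 5·(t - 1)³.
With (t - 1) = 1/2: g(3/2) = 21/40.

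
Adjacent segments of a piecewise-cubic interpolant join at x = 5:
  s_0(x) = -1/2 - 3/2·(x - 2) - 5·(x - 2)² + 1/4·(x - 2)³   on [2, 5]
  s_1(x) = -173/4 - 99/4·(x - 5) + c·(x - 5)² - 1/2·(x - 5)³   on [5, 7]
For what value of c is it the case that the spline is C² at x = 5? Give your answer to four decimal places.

-2.7500

s_0''(x) = -10 + 3/2·(x - 2), so s_0''(5) = -11/2. On the right, s_1''(5) = 2c, so c = -11/4.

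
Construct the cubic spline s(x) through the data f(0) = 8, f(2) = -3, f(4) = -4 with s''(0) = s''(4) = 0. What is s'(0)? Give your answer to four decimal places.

With M_i denoting the second derivative at x_i, h_i = 2, 2, and Δ_i = (y_(i+1) − y_i)/h_i = -11/2, -1/2:
  2·M_0 + 8·M_1 + 2·M_2 = 6(Δ_1 - Δ_0) = 30
Natural end conditions: M_0 = M_2 = 0.
Forward elimination and back-substitution give M_0 = 0, M_1 = 15/4, M_2 = 0.
On [0, 2], s'(x) = b_0 + 2c_0·x + 3d_0·x² with b_0 = Δ_0 - h_0(2M_0 + M_1)/6 = -27/4, c_0 = M_0/2 = 0, d_0 = (M_1 - M_0)/(6h_0) = 5/16. So s'(0) = -27/4.

-6.7500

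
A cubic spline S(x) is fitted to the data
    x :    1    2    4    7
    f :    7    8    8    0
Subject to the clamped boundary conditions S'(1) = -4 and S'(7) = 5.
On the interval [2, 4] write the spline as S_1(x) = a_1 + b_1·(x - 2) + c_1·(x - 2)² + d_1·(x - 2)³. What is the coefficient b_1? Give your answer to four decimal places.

Put m_i = S'' at the i-th knot. Here h = (1, 2, 3) and Δ = (1, 0, -8/3), so the interior equations h_(i-1)·m_(i-1) + 2(h_(i-1)+h_i)·m_i + h_i·m_(i+1) = 6(Δ_i − Δ_(i-1)) read
  1·m_0 + 6·m_1 + 2·m_2 = 6(Δ_1 - Δ_0) = -6
  2·m_1 + 10·m_2 + 3·m_3 = 6(Δ_2 - Δ_1) = -16
Clamped end conditions give two more equations: 2h_0·m_0 + h_0·m_1 = 6(Δ_0 - S'(1)) = 30 and h_2·m_2 + 2h_2·m_3 = 6(S'(7) - Δ_2) = 46.
Solving the tridiagonal system: m_0 = 922/57, m_1 = -134/57, m_2 = -230/57, m_3 = 184/19.
On [2, 4], with S_1(x) = a_1 + b_1·(x - 2) + c_1·(x - 2)² + d_1·(x - 2)³: c_1 = m_1/2 = -67/57, d_1 = (m_2 - m_1)/(6h_1) = -8/57, b_1 = Δ_1 - h_1(2m_1 + m_2)/6 = 166/57.

2.9123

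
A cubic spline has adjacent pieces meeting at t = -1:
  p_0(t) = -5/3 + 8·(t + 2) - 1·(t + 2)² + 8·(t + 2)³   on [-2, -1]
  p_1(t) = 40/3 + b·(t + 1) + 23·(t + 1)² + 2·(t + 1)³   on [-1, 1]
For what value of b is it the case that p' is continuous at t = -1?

p_0'(t) = 8 - 2·(t + 2) + 24·(t + 2)², so p_0'(-1) = 30. On the right, p_1'(-1) = b, so b = 30.

30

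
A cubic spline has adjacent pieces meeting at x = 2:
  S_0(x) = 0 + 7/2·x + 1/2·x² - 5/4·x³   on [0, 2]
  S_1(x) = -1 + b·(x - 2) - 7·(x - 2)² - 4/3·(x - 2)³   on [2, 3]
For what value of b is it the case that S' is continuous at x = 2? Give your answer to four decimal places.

S_0'(x) = 7/2 + 1·x - 15/4·x², so S_0'(2) = -19/2. On the right, S_1'(2) = b, so b = -19/2.

-9.5000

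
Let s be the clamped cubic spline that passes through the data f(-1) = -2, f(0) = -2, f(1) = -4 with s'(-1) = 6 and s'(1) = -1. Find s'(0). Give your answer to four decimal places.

-2.7500

With σ_i denoting the second derivative at x_i, h_i = 1, 1, and Δ_i = (y_(i+1) − y_i)/h_i = 0, -2:
  1·σ_0 + 4·σ_1 + 1·σ_2 = 6(Δ_1 - Δ_0) = -12
Clamped end conditions give two more equations: 2h_0·σ_0 + h_0·σ_1 = 6(Δ_0 - s'(-1)) = -36 and h_1·σ_1 + 2h_1·σ_2 = 6(s'(1) - Δ_1) = 6.
Solving the tridiagonal system: σ_0 = -37/2, σ_1 = 1, σ_2 = 5/2.
On [0, 1], s'(t) = b_1 + 2c_1·t + 3d_1·t² with b_1 = Δ_1 - h_1(2σ_1 + σ_2)/6 = -11/4, c_1 = σ_1/2 = 1/2, d_1 = (σ_2 - σ_1)/(6h_1) = 1/4. So s'(0) = -11/4.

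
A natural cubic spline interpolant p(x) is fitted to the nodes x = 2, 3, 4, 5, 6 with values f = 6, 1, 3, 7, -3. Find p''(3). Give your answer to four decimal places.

8.8929

Write σ_i for p''(x_i). With h_i = 1, 1, 1, 1 and divided differences Δ_i = -5, 2, 4, -10, the continuity of p' gives the tridiagonal system
  1·σ_0 + 4·σ_1 + 1·σ_2 = 6(Δ_1 - Δ_0) = 42
  1·σ_1 + 4·σ_2 + 1·σ_3 = 6(Δ_2 - Δ_1) = 12
  1·σ_2 + 4·σ_3 + 1·σ_4 = 6(Δ_3 - Δ_2) = -84
Natural end conditions: σ_0 = σ_4 = 0.
Hence σ_0 = 0, σ_1 = 249/28, σ_2 = 45/7, σ_3 = -633/28, σ_4 = 0.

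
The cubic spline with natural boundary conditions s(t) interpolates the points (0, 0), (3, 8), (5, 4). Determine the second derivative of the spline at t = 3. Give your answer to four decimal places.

-2.8000

Write M_i for s''(x_i). With h_i = 3, 2 and divided differences Δ_i = 8/3, -2, the continuity of s' gives the tridiagonal system
  3·M_0 + 10·M_1 + 2·M_2 = 6(Δ_1 - Δ_0) = -28
Natural end conditions: M_0 = M_2 = 0.
Solving the tridiagonal system: M_0 = 0, M_1 = -14/5, M_2 = 0.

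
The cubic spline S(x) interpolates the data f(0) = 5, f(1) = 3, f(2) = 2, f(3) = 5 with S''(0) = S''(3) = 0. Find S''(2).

Put m_i = S'' at the i-th knot. Here h = (1, 1, 1) and Δ = (-2, -1, 3), so the interior equations h_(i-1)·m_(i-1) + 2(h_(i-1)+h_i)·m_i + h_i·m_(i+1) = 6(Δ_i − Δ_(i-1)) read
  1·m_0 + 4·m_1 + 1·m_2 = 6(Δ_1 - Δ_0) = 6
  1·m_1 + 4·m_2 + 1·m_3 = 6(Δ_2 - Δ_1) = 24
Natural end conditions: m_0 = m_3 = 0.
Hence m_0 = 0, m_1 = 0, m_2 = 6, m_3 = 0.

6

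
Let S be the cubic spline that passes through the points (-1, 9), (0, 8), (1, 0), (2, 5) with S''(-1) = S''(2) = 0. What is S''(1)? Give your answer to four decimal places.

23.6000

With m_i denoting the second derivative at x_i, h_i = 1, 1, 1, and Δ_i = (y_(i+1) − y_i)/h_i = -1, -8, 5:
  1·m_0 + 4·m_1 + 1·m_2 = 6(Δ_1 - Δ_0) = -42
  1·m_1 + 4·m_2 + 1·m_3 = 6(Δ_2 - Δ_1) = 78
Natural end conditions: m_0 = m_3 = 0.
Solving: m_0 = 0, m_1 = -82/5, m_2 = 118/5, m_3 = 0.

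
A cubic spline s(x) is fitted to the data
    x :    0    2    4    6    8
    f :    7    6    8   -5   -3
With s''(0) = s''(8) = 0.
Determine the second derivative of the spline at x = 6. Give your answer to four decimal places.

7.7143

Let M_i = s''(x_i). Step sizes h_i = 2, 2, 2, 2; slopes of the chords Δ_i = (y_(i+1) - y_i)/h_i = -1/2, 1, -13/2, 1.
  2·M_0 + 8·M_1 + 2·M_2 = 6(Δ_1 - Δ_0) = 9
  2·M_1 + 8·M_2 + 2·M_3 = 6(Δ_2 - Δ_1) = -45
  2·M_2 + 8·M_3 + 2·M_4 = 6(Δ_3 - Δ_2) = 45
Natural end conditions: M_0 = M_4 = 0.
Hence M_0 = 0, M_1 = 45/14, M_2 = -117/14, M_3 = 54/7, M_4 = 0.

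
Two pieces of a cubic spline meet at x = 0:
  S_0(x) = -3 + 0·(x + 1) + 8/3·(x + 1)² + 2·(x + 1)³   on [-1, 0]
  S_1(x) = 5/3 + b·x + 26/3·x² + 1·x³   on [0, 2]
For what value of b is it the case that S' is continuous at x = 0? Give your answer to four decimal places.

S_0'(x) = 0 + 16/3·(x + 1) + 6·(x + 1)², so S_0'(0) = 34/3. On the right, S_1'(0) = b, so b = 34/3.

11.3333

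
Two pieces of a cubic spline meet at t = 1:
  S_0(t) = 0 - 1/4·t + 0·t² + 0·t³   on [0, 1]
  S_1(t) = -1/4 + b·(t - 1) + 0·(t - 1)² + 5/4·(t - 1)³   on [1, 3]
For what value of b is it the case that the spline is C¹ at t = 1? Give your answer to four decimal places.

S_0'(t) = -1/4 + 0·t + 0·t², so S_0'(1) = -1/4. On the right, S_1'(1) = b, so b = -1/4.

-0.2500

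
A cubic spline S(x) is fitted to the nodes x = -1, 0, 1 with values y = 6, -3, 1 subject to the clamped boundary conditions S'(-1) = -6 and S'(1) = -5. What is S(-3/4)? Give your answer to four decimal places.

Let m_i = S''(x_i). Step sizes h_i = 1, 1; slopes of the chords Δ_i = (y_(i+1) - y_i)/h_i = -9, 4.
  1·m_0 + 4·m_1 + 1·m_2 = 6(Δ_1 - Δ_0) = 78
Clamped end conditions give two more equations: 2h_0·m_0 + h_0·m_1 = 6(Δ_0 - S'(-1)) = -18 and h_1·m_1 + 2h_1·m_2 = 6(S'(1) - Δ_1) = -54.
Hence m_0 = -28, m_1 = 38, m_2 = -46.
On [-1, 0], S(x) = 6 - 6·(x + 1) - 14·(x + 1)² + 11·(x + 1)³.
With (x + 1) = 1/4: S(-3/4) = 243/64.

3.7969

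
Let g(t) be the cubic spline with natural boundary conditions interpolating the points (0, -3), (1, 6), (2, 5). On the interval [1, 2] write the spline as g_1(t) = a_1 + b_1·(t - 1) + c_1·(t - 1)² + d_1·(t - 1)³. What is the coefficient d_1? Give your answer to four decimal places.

2.5000

Write σ_i for g''(x_i). With h_i = 1, 1 and divided differences Δ_i = 9, -1, the continuity of g' gives the tridiagonal system
  1·σ_0 + 4·σ_1 + 1·σ_2 = 6(Δ_1 - Δ_0) = -60
Natural end conditions: σ_0 = σ_2 = 0.
Solving the tridiagonal system: σ_0 = 0, σ_1 = -15, σ_2 = 0.
On [1, 2], with g_1(t) = a_1 + b_1·(t - 1) + c_1·(t - 1)² + d_1·(t - 1)³: c_1 = σ_1/2 = -15/2, d_1 = (σ_2 - σ_1)/(6h_1) = 5/2, b_1 = Δ_1 - h_1(2σ_1 + σ_2)/6 = 4.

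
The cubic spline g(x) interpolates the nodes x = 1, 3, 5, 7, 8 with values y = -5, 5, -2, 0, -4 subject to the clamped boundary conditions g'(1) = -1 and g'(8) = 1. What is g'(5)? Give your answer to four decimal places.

-1.4070

Let M_i = g''(x_i). Step sizes h_i = 2, 2, 2, 1; slopes of the chords Δ_i = (y_(i+1) - y_i)/h_i = 5, -7/2, 1, -4.
  2·M_0 + 8·M_1 + 2·M_2 = 6(Δ_1 - Δ_0) = -51
  2·M_1 + 8·M_2 + 2·M_3 = 6(Δ_2 - Δ_1) = 27
  2·M_2 + 6·M_3 + 1·M_4 = 6(Δ_3 - Δ_2) = -30
Clamped end conditions give two more equations: 2h_0·M_0 + h_0·M_1 = 6(Δ_0 - g'(1)) = 36 and h_3·M_3 + 2h_3·M_4 = 6(g'(8) - Δ_3) = 30.
Forward elimination and back-substitution give M_0 = 2627/172, M_1 = -1079/86, M_2 = 1619/172, M_3 = -499/43, M_4 = 1789/86.
On [5, 7], g'(x) = b_2 + 2c_2·(x - 5) + 3d_2·(x - 5)² with b_2 = Δ_2 - h_2(2M_2 + M_3)/6 = -121/86, c_2 = M_2/2 = 1619/344, d_2 = (M_3 - M_2)/(6h_2) = -1205/688. So g'(5) = -121/86.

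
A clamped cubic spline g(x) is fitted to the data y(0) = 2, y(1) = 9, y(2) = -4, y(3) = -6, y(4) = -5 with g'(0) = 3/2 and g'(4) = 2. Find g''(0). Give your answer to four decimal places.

40.1964

Put M_i = g'' at the i-th knot. Here h = (1, 1, 1, 1) and Δ = (7, -13, -2, 1), so the interior equations h_(i-1)·M_(i-1) + 2(h_(i-1)+h_i)·M_i + h_i·M_(i+1) = 6(Δ_i − Δ_(i-1)) read
  1·M_0 + 4·M_1 + 1·M_2 = 6(Δ_1 - Δ_0) = -120
  1·M_1 + 4·M_2 + 1·M_3 = 6(Δ_2 - Δ_1) = 66
  1·M_2 + 4·M_3 + 1·M_4 = 6(Δ_3 - Δ_2) = 18
Clamped end conditions give two more equations: 2h_0·M_0 + h_0·M_1 = 6(Δ_0 - g'(0)) = 33 and h_3·M_3 + 2h_3·M_4 = 6(g'(4) - Δ_3) = 6.
Forward elimination and back-substitution give M_0 = 2251/56, M_1 = -1327/28, M_2 = 235/8, M_3 = -115/28, M_4 = 283/56.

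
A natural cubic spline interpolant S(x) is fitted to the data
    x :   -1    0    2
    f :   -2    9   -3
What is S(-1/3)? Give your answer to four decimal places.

6.3827

Put σ_i = S'' at the i-th knot. Here h = (1, 2) and Δ = (11, -6), so the interior equations h_(i-1)·σ_(i-1) + 2(h_(i-1)+h_i)·σ_i + h_i·σ_(i+1) = 6(Δ_i − Δ_(i-1)) read
  1·σ_0 + 6·σ_1 + 2·σ_2 = 6(Δ_1 - Δ_0) = -102
Natural end conditions: σ_0 = σ_2 = 0.
Hence σ_0 = 0, σ_1 = -17, σ_2 = 0.
On [-1, 0], S(x) = -2 + 83/6·(x + 1) + 0·(x + 1)² - 17/6·(x + 1)³.
With (x + 1) = 2/3: S(-1/3) = 517/81.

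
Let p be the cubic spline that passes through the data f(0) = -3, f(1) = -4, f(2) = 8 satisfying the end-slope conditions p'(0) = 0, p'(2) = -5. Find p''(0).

-25

With σ_i denoting the second derivative at x_i, h_i = 1, 1, and Δ_i = (y_(i+1) − y_i)/h_i = -1, 12:
  1·σ_0 + 4·σ_1 + 1·σ_2 = 6(Δ_1 - Δ_0) = 78
Clamped end conditions give two more equations: 2h_0·σ_0 + h_0·σ_1 = 6(Δ_0 - p'(0)) = -6 and h_1·σ_1 + 2h_1·σ_2 = 6(p'(2) - Δ_1) = -102.
Hence σ_0 = -25, σ_1 = 44, σ_2 = -73.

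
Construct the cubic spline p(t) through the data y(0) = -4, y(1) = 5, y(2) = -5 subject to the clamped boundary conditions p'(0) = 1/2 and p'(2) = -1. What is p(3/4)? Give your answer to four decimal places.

3.7051

Put σ_i = p'' at the i-th knot. Here h = (1, 1) and Δ = (9, -10), so the interior equations h_(i-1)·σ_(i-1) + 2(h_(i-1)+h_i)·σ_i + h_i·σ_(i+1) = 6(Δ_i − Δ_(i-1)) read
  1·σ_0 + 4·σ_1 + 1·σ_2 = 6(Δ_1 - Δ_0) = -114
Clamped end conditions give two more equations: 2h_0·σ_0 + h_0·σ_1 = 6(Δ_0 - p'(0)) = 51 and h_1·σ_1 + 2h_1·σ_2 = 6(p'(2) - Δ_1) = 54.
Forward elimination and back-substitution give σ_0 = 213/4, σ_1 = -111/2, σ_2 = 219/4.
On [0, 1], p(t) = -4 + 1/2·t + 213/8·t² - 145/8·t³.
With t = 3/4: p(3/4) = 1897/512.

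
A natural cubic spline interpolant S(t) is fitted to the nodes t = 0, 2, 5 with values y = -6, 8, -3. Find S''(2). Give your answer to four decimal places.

Write σ_i for S''(x_i). With h_i = 2, 3 and divided differences Δ_i = 7, -11/3, the continuity of S' gives the tridiagonal system
  2·σ_0 + 10·σ_1 + 3·σ_2 = 6(Δ_1 - Δ_0) = -64
Natural end conditions: σ_0 = σ_2 = 0.
Hence σ_0 = 0, σ_1 = -32/5, σ_2 = 0.

-6.4000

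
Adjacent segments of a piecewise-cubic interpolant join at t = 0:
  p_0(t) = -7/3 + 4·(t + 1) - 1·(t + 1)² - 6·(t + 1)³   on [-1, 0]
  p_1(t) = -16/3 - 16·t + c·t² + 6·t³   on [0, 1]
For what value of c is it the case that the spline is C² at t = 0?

p_0''(t) = -2 - 36·(t + 1), so p_0''(0) = -38. On the right, p_1''(0) = 2c, so c = -19.

-19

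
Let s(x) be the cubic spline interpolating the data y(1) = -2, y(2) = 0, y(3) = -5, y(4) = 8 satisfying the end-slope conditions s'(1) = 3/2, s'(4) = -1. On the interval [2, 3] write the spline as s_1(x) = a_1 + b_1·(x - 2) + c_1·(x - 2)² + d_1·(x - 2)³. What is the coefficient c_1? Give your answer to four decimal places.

-13.4333

Write M_i for s''(x_i). With h_i = 1, 1, 1 and divided differences Δ_i = 2, -5, 13, the continuity of s' gives the tridiagonal system
  1·M_0 + 4·M_1 + 1·M_2 = 6(Δ_1 - Δ_0) = -42
  1·M_1 + 4·M_2 + 1·M_3 = 6(Δ_2 - Δ_1) = 108
Clamped end conditions give two more equations: 2h_0·M_0 + h_0·M_1 = 6(Δ_0 - s'(1)) = 3 and h_2·M_2 + 2h_2·M_3 = 6(s'(4) - Δ_2) = -84.
Forward elimination and back-substitution give M_0 = 224/15, M_1 = -403/15, M_2 = 758/15, M_3 = -1009/15.
On [2, 3], with s_1(x) = a_1 + b_1·(x - 2) + c_1·(x - 2)² + d_1·(x - 2)³: c_1 = M_1/2 = -403/30, d_1 = (M_2 - M_1)/(6h_1) = 129/10, b_1 = Δ_1 - h_1(2M_1 + M_2)/6 = -67/15.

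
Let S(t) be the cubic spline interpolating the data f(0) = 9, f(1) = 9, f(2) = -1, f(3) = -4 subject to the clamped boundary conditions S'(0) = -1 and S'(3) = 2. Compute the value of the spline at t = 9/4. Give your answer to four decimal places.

-2.8281

Let m_i = S''(x_i). Step sizes h_i = 1, 1, 1; slopes of the chords Δ_i = (y_(i+1) - y_i)/h_i = 0, -10, -3.
  1·m_0 + 4·m_1 + 1·m_2 = 6(Δ_1 - Δ_0) = -60
  1·m_1 + 4·m_2 + 1·m_3 = 6(Δ_2 - Δ_1) = 42
Clamped end conditions give two more equations: 2h_0·m_0 + h_0·m_1 = 6(Δ_0 - S'(0)) = 6 and h_2·m_2 + 2h_2·m_3 = 6(S'(3) - Δ_2) = 30.
Solving: m_0 = 14, m_1 = -22, m_2 = 14, m_3 = 8.
On [2, 3], S(t) = -1 - 9·(t - 2) + 7·(t - 2)² - 1·(t - 2)³.
With (t - 2) = 1/4: S(9/4) = -181/64.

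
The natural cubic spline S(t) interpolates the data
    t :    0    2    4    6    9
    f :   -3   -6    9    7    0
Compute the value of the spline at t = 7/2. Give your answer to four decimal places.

5.7872

Let M_i = S''(x_i). Step sizes h_i = 2, 2, 2, 3; slopes of the chords Δ_i = (y_(i+1) - y_i)/h_i = -3/2, 15/2, -1, -7/3.
  2·M_0 + 8·M_1 + 2·M_2 = 6(Δ_1 - Δ_0) = 54
  2·M_1 + 8·M_2 + 2·M_3 = 6(Δ_2 - Δ_1) = -51
  2·M_2 + 10·M_3 + 3·M_4 = 6(Δ_3 - Δ_2) = -8
Natural end conditions: M_0 = M_4 = 0.
Solving: M_0 = 0, M_1 = 1273/142, M_2 = -629/71, M_3 = 69/71, M_4 = 0.
On [2, 4], S(t) = -6 + 1907/426·(t - 2) + 1273/284·(t - 2)² - 2531/1704·(t - 2)³.
With (t - 2) = 3/2: S(7/2) = 26297/4544.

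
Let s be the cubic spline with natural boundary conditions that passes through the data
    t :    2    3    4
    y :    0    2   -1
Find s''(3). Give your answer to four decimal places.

-7.5000

Let M_i = s''(x_i). Step sizes h_i = 1, 1; slopes of the chords Δ_i = (y_(i+1) - y_i)/h_i = 2, -3.
  1·M_0 + 4·M_1 + 1·M_2 = 6(Δ_1 - Δ_0) = -30
Natural end conditions: M_0 = M_2 = 0.
Forward elimination and back-substitution give M_0 = 0, M_1 = -15/2, M_2 = 0.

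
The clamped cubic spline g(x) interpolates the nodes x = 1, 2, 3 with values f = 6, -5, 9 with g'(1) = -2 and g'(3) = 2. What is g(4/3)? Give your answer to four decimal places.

2.6852

Put M_i = g'' at the i-th knot. Here h = (1, 1) and Δ = (-11, 14), so the interior equations h_(i-1)·M_(i-1) + 2(h_(i-1)+h_i)·M_i + h_i·M_(i+1) = 6(Δ_i − Δ_(i-1)) read
  1·M_0 + 4·M_1 + 1·M_2 = 6(Δ_1 - Δ_0) = 150
Clamped end conditions give two more equations: 2h_0·M_0 + h_0·M_1 = 6(Δ_0 - g'(1)) = -54 and h_1·M_1 + 2h_1·M_2 = 6(g'(3) - Δ_1) = -72.
Solving: M_0 = -125/2, M_1 = 71, M_2 = -143/2.
On [1, 2], g(x) = 6 - 2·(x - 1) - 125/4·(x - 1)² + 89/4·(x - 1)³.
With (x - 1) = 1/3: g(4/3) = 145/54.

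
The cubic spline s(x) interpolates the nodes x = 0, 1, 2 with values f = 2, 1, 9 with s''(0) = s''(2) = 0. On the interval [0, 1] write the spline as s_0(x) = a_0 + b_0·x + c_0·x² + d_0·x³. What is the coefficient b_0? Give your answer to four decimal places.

-3.2500

Write M_i for s''(x_i). With h_i = 1, 1 and divided differences Δ_i = -1, 8, the continuity of s' gives the tridiagonal system
  1·M_0 + 4·M_1 + 1·M_2 = 6(Δ_1 - Δ_0) = 54
Natural end conditions: M_0 = M_2 = 0.
Forward elimination and back-substitution give M_0 = 0, M_1 = 27/2, M_2 = 0.
On [0, 1], with s_0(x) = a_0 + b_0·x + c_0·x² + d_0·x³: c_0 = M_0/2 = 0, d_0 = (M_1 - M_0)/(6h_0) = 9/4, b_0 = Δ_0 - h_0(2M_0 + M_1)/6 = -13/4.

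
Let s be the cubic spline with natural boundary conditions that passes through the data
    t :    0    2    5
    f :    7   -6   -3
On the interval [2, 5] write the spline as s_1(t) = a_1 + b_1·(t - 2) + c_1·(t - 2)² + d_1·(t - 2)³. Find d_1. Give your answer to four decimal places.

-0.2500

Write σ_i for s''(x_i). With h_i = 2, 3 and divided differences Δ_i = -13/2, 1, the continuity of s' gives the tridiagonal system
  2·σ_0 + 10·σ_1 + 3·σ_2 = 6(Δ_1 - Δ_0) = 45
Natural end conditions: σ_0 = σ_2 = 0.
Forward elimination and back-substitution give σ_0 = 0, σ_1 = 9/2, σ_2 = 0.
On [2, 5], with s_1(t) = a_1 + b_1·(t - 2) + c_1·(t - 2)² + d_1·(t - 2)³: c_1 = σ_1/2 = 9/4, d_1 = (σ_2 - σ_1)/(6h_1) = -1/4, b_1 = Δ_1 - h_1(2σ_1 + σ_2)/6 = -7/2.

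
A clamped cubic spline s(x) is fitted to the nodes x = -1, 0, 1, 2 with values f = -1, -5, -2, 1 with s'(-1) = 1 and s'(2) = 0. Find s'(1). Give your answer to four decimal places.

Let M_i = s''(x_i). Step sizes h_i = 1, 1, 1; slopes of the chords Δ_i = (y_(i+1) - y_i)/h_i = -4, 3, 3.
  1·M_0 + 4·M_1 + 1·M_2 = 6(Δ_1 - Δ_0) = 42
  1·M_1 + 4·M_2 + 1·M_3 = 6(Δ_2 - Δ_1) = 0
Clamped end conditions give two more equations: 2h_0·M_0 + h_0·M_1 = 6(Δ_0 - s'(-1)) = -30 and h_2·M_2 + 2h_2·M_3 = 6(s'(2) - Δ_2) = -18.
Solving: M_0 = -352/15, M_1 = 254/15, M_2 = -34/15, M_3 = -118/15.
On [1, 2], s'(x) = b_2 + 2c_2·(x - 1) + 3d_2·(x - 1)² with b_2 = Δ_2 - h_2(2M_2 + M_3)/6 = 76/15, c_2 = M_2/2 = -17/15, d_2 = (M_3 - M_2)/(6h_2) = -14/15. So s'(1) = 76/15.

5.0667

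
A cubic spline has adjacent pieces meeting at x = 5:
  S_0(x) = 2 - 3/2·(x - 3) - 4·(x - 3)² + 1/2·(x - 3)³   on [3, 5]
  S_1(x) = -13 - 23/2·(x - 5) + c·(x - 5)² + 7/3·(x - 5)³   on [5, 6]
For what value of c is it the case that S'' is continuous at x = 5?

-1

S_0''(x) = -8 + 3·(x - 3), so S_0''(5) = -2. On the right, S_1''(5) = 2c, so c = -1.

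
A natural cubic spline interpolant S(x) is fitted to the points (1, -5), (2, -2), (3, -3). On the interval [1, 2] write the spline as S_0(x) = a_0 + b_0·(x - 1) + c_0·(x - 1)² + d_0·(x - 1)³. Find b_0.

4

Let M_i = S''(x_i). Step sizes h_i = 1, 1; slopes of the chords Δ_i = (y_(i+1) - y_i)/h_i = 3, -1.
  1·M_0 + 4·M_1 + 1·M_2 = 6(Δ_1 - Δ_0) = -24
Natural end conditions: M_0 = M_2 = 0.
Solving: M_0 = 0, M_1 = -6, M_2 = 0.
On [1, 2], with S_0(x) = a_0 + b_0·(x - 1) + c_0·(x - 1)² + d_0·(x - 1)³: c_0 = M_0/2 = 0, d_0 = (M_1 - M_0)/(6h_0) = -1, b_0 = Δ_0 - h_0(2M_0 + M_1)/6 = 4.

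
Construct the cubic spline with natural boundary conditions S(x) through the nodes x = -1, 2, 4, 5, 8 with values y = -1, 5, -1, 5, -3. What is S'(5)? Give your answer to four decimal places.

5.3516

With M_i denoting the second derivative at x_i, h_i = 3, 2, 1, 3, and Δ_i = (y_(i+1) − y_i)/h_i = 2, -3, 6, -8/3:
  3·M_0 + 10·M_1 + 2·M_2 = 6(Δ_1 - Δ_0) = -30
  2·M_1 + 6·M_2 + 1·M_3 = 6(Δ_2 - Δ_1) = 54
  1·M_2 + 8·M_3 + 3·M_4 = 6(Δ_3 - Δ_2) = -52
Natural end conditions: M_0 = M_4 = 0.
Hence M_0 = 0, M_1 = -1189/219, M_2 = 2660/219, M_3 = -1756/219, M_4 = 0.
On [5, 8], S'(x) = b_3 + 2c_3·(x - 5) + 3d_3·(x - 5)² with b_3 = Δ_3 - h_3(2M_3 + M_4)/6 = 1172/219, c_3 = M_3/2 = -878/219, d_3 = (M_4 - M_3)/(6h_3) = 878/1971. So S'(5) = 1172/219.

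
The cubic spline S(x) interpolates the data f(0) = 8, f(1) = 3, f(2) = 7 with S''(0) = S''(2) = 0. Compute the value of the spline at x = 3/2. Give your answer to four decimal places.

Put M_i = S'' at the i-th knot. Here h = (1, 1) and Δ = (-5, 4), so the interior equations h_(i-1)·M_(i-1) + 2(h_(i-1)+h_i)·M_i + h_i·M_(i+1) = 6(Δ_i − Δ_(i-1)) read
  1·M_0 + 4·M_1 + 1·M_2 = 6(Δ_1 - Δ_0) = 54
Natural end conditions: M_0 = M_2 = 0.
Hence M_0 = 0, M_1 = 27/2, M_2 = 0.
On [1, 2], S(x) = 3 - 1/2·(x - 1) + 27/4·(x - 1)² - 9/4·(x - 1)³.
With (x - 1) = 1/2: S(3/2) = 133/32.

4.1563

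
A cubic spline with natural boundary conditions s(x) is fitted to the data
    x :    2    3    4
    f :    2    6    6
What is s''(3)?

Put M_i = s'' at the i-th knot. Here h = (1, 1) and Δ = (4, 0), so the interior equations h_(i-1)·M_(i-1) + 2(h_(i-1)+h_i)·M_i + h_i·M_(i+1) = 6(Δ_i − Δ_(i-1)) read
  1·M_0 + 4·M_1 + 1·M_2 = 6(Δ_1 - Δ_0) = -24
Natural end conditions: M_0 = M_2 = 0.
Forward elimination and back-substitution give M_0 = 0, M_1 = -6, M_2 = 0.

-6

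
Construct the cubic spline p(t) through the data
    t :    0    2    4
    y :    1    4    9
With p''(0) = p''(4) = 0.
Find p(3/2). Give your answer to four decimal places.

3.0859

Let M_i = p''(x_i). Step sizes h_i = 2, 2; slopes of the chords Δ_i = (y_(i+1) - y_i)/h_i = 3/2, 5/2.
  2·M_0 + 8·M_1 + 2·M_2 = 6(Δ_1 - Δ_0) = 6
Natural end conditions: M_0 = M_2 = 0.
Solving the tridiagonal system: M_0 = 0, M_1 = 3/4, M_2 = 0.
On [0, 2], p(t) = 1 + 5/4·t + 0·t² + 1/16·t³.
With t = 3/2: p(3/2) = 395/128.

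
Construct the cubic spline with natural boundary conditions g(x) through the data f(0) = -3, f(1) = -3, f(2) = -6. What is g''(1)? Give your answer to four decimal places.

Let m_i = g''(x_i). Step sizes h_i = 1, 1; slopes of the chords Δ_i = (y_(i+1) - y_i)/h_i = 0, -3.
  1·m_0 + 4·m_1 + 1·m_2 = 6(Δ_1 - Δ_0) = -18
Natural end conditions: m_0 = m_2 = 0.
Solving: m_0 = 0, m_1 = -9/2, m_2 = 0.

-4.5000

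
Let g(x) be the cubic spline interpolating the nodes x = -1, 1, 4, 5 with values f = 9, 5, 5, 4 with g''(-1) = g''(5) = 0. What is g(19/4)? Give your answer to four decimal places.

4.3028

With m_i denoting the second derivative at x_i, h_i = 2, 3, 1, and Δ_i = (y_(i+1) − y_i)/h_i = -2, 0, -1:
  2·m_0 + 10·m_1 + 3·m_2 = 6(Δ_1 - Δ_0) = 12
  3·m_1 + 8·m_2 + 1·m_3 = 6(Δ_2 - Δ_1) = -6
Natural end conditions: m_0 = m_3 = 0.
Hence m_0 = 0, m_1 = 114/71, m_2 = -96/71, m_3 = 0.
On [4, 5], g(x) = 5 - 39/71·(x - 4) - 48/71·(x - 4)² + 16/71·(x - 4)³.
With (x - 4) = 3/4: g(19/4) = 611/142.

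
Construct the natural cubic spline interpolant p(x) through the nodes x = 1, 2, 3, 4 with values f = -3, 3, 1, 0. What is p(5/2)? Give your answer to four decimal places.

2.5250

Put M_i = p'' at the i-th knot. Here h = (1, 1, 1) and Δ = (6, -2, -1), so the interior equations h_(i-1)·M_(i-1) + 2(h_(i-1)+h_i)·M_i + h_i·M_(i+1) = 6(Δ_i − Δ_(i-1)) read
  1·M_0 + 4·M_1 + 1·M_2 = 6(Δ_1 - Δ_0) = -48
  1·M_1 + 4·M_2 + 1·M_3 = 6(Δ_2 - Δ_1) = 6
Natural end conditions: M_0 = M_3 = 0.
Forward elimination and back-substitution give M_0 = 0, M_1 = -66/5, M_2 = 24/5, M_3 = 0.
On [2, 3], p(x) = 3 + 8/5·(x - 2) - 33/5·(x - 2)² + 3·(x - 2)³.
With (x - 2) = 1/2: p(5/2) = 101/40.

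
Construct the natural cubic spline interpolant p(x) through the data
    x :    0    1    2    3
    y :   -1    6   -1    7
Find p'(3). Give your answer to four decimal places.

12.9333

Put M_i = p'' at the i-th knot. Here h = (1, 1, 1) and Δ = (7, -7, 8), so the interior equations h_(i-1)·M_(i-1) + 2(h_(i-1)+h_i)·M_i + h_i·M_(i+1) = 6(Δ_i − Δ_(i-1)) read
  1·M_0 + 4·M_1 + 1·M_2 = 6(Δ_1 - Δ_0) = -84
  1·M_1 + 4·M_2 + 1·M_3 = 6(Δ_2 - Δ_1) = 90
Natural end conditions: M_0 = M_3 = 0.
Forward elimination and back-substitution give M_0 = 0, M_1 = -142/5, M_2 = 148/5, M_3 = 0.
On [2, 3], p'(x) = b_2 + 2c_2·(x - 2) + 3d_2·(x - 2)² with b_2 = Δ_2 - h_2(2M_2 + M_3)/6 = -28/15, c_2 = M_2/2 = 74/5, d_2 = (M_3 - M_2)/(6h_2) = -74/15. So p'(3) = 194/15.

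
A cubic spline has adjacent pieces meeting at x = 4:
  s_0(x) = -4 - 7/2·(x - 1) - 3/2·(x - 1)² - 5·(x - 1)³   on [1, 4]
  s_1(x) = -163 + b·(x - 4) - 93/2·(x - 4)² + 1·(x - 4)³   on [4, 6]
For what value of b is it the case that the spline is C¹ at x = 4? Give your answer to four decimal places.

s_0'(x) = -7/2 - 3·(x - 1) - 15·(x - 1)², so s_0'(4) = -295/2. On the right, s_1'(4) = b, so b = -295/2.

-147.5000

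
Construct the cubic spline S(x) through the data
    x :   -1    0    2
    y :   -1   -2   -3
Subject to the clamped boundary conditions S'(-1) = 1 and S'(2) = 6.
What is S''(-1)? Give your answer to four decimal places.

-4.8333

Put M_i = S'' at the i-th knot. Here h = (1, 2) and Δ = (-1, -1/2), so the interior equations h_(i-1)·M_(i-1) + 2(h_(i-1)+h_i)·M_i + h_i·M_(i+1) = 6(Δ_i − Δ_(i-1)) read
  1·M_0 + 6·M_1 + 2·M_2 = 6(Δ_1 - Δ_0) = 3
Clamped end conditions give two more equations: 2h_0·M_0 + h_0·M_1 = 6(Δ_0 - S'(-1)) = -12 and h_1·M_1 + 2h_1·M_2 = 6(S'(2) - Δ_1) = 39.
Solving: M_0 = -29/6, M_1 = -7/3, M_2 = 131/12.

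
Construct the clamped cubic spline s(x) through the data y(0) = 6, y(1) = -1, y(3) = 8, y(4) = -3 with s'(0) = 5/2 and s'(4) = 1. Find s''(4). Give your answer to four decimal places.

Let M_i = s''(x_i). Step sizes h_i = 1, 2, 1; slopes of the chords Δ_i = (y_(i+1) - y_i)/h_i = -7, 9/2, -11.
  1·M_0 + 6·M_1 + 2·M_2 = 6(Δ_1 - Δ_0) = 69
  2·M_1 + 6·M_2 + 1·M_3 = 6(Δ_2 - Δ_1) = -93
Clamped end conditions give two more equations: 2h_0·M_0 + h_0·M_1 = 6(Δ_0 - s'(0)) = -57 and h_2·M_2 + 2h_2·M_3 = 6(s'(4) - Δ_2) = 72.
Forward elimination and back-substitution give M_0 = -1527/35, M_1 = 1059/35, M_2 = -1206/35, M_3 = 1863/35.

53.2286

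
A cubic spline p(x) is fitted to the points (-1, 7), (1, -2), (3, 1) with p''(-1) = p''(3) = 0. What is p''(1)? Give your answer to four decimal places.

Let σ_i = p''(x_i). Step sizes h_i = 2, 2; slopes of the chords Δ_i = (y_(i+1) - y_i)/h_i = -9/2, 3/2.
  2·σ_0 + 8·σ_1 + 2·σ_2 = 6(Δ_1 - Δ_0) = 36
Natural end conditions: σ_0 = σ_2 = 0.
Forward elimination and back-substitution give σ_0 = 0, σ_1 = 9/2, σ_2 = 0.

4.5000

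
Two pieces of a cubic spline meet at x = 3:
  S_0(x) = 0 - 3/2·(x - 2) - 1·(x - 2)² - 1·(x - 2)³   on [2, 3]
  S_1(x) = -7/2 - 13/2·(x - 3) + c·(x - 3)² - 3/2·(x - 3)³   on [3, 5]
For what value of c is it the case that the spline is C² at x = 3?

S_0''(x) = -2 - 6·(x - 2), so S_0''(3) = -8. On the right, S_1''(3) = 2c, so c = -4.

-4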